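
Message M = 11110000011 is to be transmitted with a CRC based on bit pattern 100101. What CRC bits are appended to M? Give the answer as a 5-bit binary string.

11111

Append 5 zeros: 1111000001100000. Divide by 100101 (XOR where the leading bit is 1):
  pos 0: 111100 XOR 100101 = 011001
  pos 1: 110010 XOR 100101 = 010111
  pos 2: 101110 XOR 100101 = 001011
  pos 4: 101101 XOR 100101 = 001000
  pos 6: 100010 XOR 100101 = 000111
  pos 9: 111000 XOR 100101 = 011101
  pos 10: 111010 XOR 100101 = 011111
Remainder (last 5 bits) = 11111. This is the CRC / FCS.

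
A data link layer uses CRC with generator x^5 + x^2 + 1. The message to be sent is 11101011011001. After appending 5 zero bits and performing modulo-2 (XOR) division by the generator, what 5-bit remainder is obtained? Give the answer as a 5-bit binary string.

Append 5 zeros: 1110101101100100000. Divide by 100101 (XOR where the leading bit is 1):
  pos 0: 111010 XOR 100101 = 011111
  pos 1: 111111 XOR 100101 = 011010
  pos 2: 110101 XOR 100101 = 010000
  pos 3: 100000 XOR 100101 = 000101
  pos 6: 101110 XOR 100101 = 001011
  pos 8: 101101 XOR 100101 = 001000
  pos 10: 100000 XOR 100101 = 000101
  pos 13: 101000 XOR 100101 = 001101
Remainder (last 5 bits) = 01101. This is the CRC / FCS.

01101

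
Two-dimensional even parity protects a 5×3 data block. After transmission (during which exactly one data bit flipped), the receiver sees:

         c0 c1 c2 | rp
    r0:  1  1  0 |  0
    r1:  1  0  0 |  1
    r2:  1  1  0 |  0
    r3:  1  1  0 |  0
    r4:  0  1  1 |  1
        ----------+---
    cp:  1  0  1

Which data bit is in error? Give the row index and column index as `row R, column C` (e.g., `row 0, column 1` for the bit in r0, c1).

Recompute each row's even parity and compare to rp:
  r0: data parity 0, sent rp 0 → ok
  r1: data parity 1, sent rp 1 → ok
  r2: data parity 0, sent rp 0 → ok
  r3: data parity 0, sent rp 0 → ok
  r4: data parity 0, sent rp 1 → mismatch
Recompute each column's even parity and compare to cp:
  c0: data parity 0, sent cp 1 → mismatch
  c1: data parity 0, sent cp 0 → ok
  c2: data parity 1, sent cp 1 → ok
Exactly one row (r4) and one column (c0) fail → the flipped bit is at their intersection.

row 4, column 0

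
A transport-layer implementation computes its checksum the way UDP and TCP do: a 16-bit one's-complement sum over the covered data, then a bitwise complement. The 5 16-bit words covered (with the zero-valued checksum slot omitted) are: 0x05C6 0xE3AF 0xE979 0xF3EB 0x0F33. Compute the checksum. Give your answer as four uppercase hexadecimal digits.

29F1

One's-complement addition (fold any carry out of bit 15 back into bit 0):
  0x05C6 + 0xE3AF = 0x0E975
  0xE975 + 0xE979 = 0x1D2EE → wrap carry → 0xD2EF
  0xD2EF + 0xF3EB = 0x1C6DA → wrap carry → 0xC6DB
  0xC6DB + 0x0F33 = 0x0D60E
One's-complement sum = 0xD60E.
Checksum = ~0xD60E & 0xFFFF = 0x29F1.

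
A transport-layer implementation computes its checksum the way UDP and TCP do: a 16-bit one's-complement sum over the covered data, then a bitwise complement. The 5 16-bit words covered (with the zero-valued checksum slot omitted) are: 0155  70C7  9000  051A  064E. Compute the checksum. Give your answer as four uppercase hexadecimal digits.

One's-complement addition (fold any carry out of bit 15 back into bit 0):
  0x0155 + 0x70C7 = 0x0721C
  0x721C + 0x9000 = 0x1021C → wrap carry → 0x021D
  0x021D + 0x051A = 0x00737
  0x0737 + 0x064E = 0x00D85
One's-complement sum = 0x0D85.
Checksum = ~0x0D85 & 0xFFFF = 0xF27A.

F27A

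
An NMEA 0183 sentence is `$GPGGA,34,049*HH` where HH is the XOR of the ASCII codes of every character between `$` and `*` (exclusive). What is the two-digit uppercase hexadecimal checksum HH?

6C

XOR the ASCII codes of the payload characters:
  'G' = 0x47 → acc = 0x47
  'P' = 0x50 → acc = 0x17
  'G' = 0x47 → acc = 0x50
  'G' = 0x47 → acc = 0x17
  'A' = 0x41 → acc = 0x56
  ',' = 0x2C → acc = 0x7A
  '3' = 0x33 → acc = 0x49
  '4' = 0x34 → acc = 0x7D
  ',' = 0x2C → acc = 0x51
  '0' = 0x30 → acc = 0x61
  '4' = 0x34 → acc = 0x55
  '9' = 0x39 → acc = 0x6C
Checksum = 0x6C.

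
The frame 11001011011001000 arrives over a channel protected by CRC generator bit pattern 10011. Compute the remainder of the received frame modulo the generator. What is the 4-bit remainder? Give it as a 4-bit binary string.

Modulo-2 division of 11001011011001000 by 10011:
  pos 0: 11001 XOR 10011 = 01010
  pos 1: 10100 XOR 10011 = 00111
  pos 3: 11111 XOR 10011 = 01100
  pos 4: 11000 XOR 10011 = 01011
  pos 5: 10111 XOR 10011 = 00100
  pos 7: 10010 XOR 10011 = 00001
  pos 11: 10100 XOR 10011 = 00111
Remainder = 1110 (nonzero — an error is detected).

1110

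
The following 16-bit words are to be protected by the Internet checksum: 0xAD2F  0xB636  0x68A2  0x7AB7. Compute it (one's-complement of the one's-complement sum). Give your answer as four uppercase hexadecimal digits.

One's-complement addition (fold any carry out of bit 15 back into bit 0):
  0xAD2F + 0xB636 = 0x16365 → wrap carry → 0x6366
  0x6366 + 0x68A2 = 0x0CC08
  0xCC08 + 0x7AB7 = 0x146BF → wrap carry → 0x46C0
One's-complement sum = 0x46C0.
Checksum = ~0x46C0 & 0xFFFF = 0xB93F.

B93F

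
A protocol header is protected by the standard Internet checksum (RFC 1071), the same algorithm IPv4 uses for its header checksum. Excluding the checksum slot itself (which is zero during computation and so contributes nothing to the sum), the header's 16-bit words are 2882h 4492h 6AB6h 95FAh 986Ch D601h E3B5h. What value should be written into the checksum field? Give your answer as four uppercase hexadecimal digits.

4016

One's-complement addition (fold any carry out of bit 15 back into bit 0):
  0x2882 + 0x4492 = 0x06D14
  0x6D14 + 0x6AB6 = 0x0D7CA
  0xD7CA + 0x95FA = 0x16DC4 → wrap carry → 0x6DC5
  0x6DC5 + 0x986C = 0x10631 → wrap carry → 0x0632
  0x0632 + 0xD601 = 0x0DC33
  0xDC33 + 0xE3B5 = 0x1BFE8 → wrap carry → 0xBFE9
One's-complement sum = 0xBFE9.
Checksum = ~0xBFE9 & 0xFFFF = 0x4016.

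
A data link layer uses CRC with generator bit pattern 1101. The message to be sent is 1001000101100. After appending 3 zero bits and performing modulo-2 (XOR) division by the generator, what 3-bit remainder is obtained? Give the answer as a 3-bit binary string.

Append 3 zeros: 1001000101100000. Divide by 1101 (XOR where the leading bit is 1):
  pos 0: 1001 XOR 1101 = 0100
  pos 1: 1000 XOR 1101 = 0101
  pos 2: 1010 XOR 1101 = 0111
  pos 3: 1110 XOR 1101 = 0011
  pos 5: 1110 XOR 1101 = 0011
  pos 7: 1111 XOR 1101 = 0010
  pos 9: 1000 XOR 1101 = 0101
  pos 10: 1010 XOR 1101 = 0111
  pos 11: 1110 XOR 1101 = 0011
Remainder (last 3 bits) = 110. This is the CRC / FCS.

110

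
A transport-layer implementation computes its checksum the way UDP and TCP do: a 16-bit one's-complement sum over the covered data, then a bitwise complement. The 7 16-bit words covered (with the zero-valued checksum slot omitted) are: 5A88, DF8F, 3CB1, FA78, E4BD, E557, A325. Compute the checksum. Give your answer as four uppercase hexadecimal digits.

One's-complement addition (fold any carry out of bit 15 back into bit 0):
  0x5A88 + 0xDF8F = 0x13A17 → wrap carry → 0x3A18
  0x3A18 + 0x3CB1 = 0x076C9
  0x76C9 + 0xFA78 = 0x17141 → wrap carry → 0x7142
  0x7142 + 0xE4BD = 0x155FF → wrap carry → 0x5600
  0x5600 + 0xE557 = 0x13B57 → wrap carry → 0x3B58
  0x3B58 + 0xA325 = 0x0DE7D
One's-complement sum = 0xDE7D.
Checksum = ~0xDE7D & 0xFFFF = 0x2182.

2182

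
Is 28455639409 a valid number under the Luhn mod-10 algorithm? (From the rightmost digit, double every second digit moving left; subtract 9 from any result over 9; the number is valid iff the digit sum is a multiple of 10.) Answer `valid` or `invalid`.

invalid

From the right, keep odd positions and double even positions (subtract 9 from any doubled value over 9):
  doubled (positions 2,4,...): 0 9 3 1 7 → sum 20
  kept (positions 1,3,...): 9 4 3 5 4 2 → sum 27
Total = 47.
47 mod 10 = 7, so the number is invalid.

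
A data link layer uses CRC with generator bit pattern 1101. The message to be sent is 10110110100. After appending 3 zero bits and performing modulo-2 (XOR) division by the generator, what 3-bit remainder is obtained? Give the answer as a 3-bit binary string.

100

Append 3 zeros: 10110110100000. Divide by 1101 (XOR where the leading bit is 1):
  pos 0: 1011 XOR 1101 = 0110
  pos 1: 1100 XOR 1101 = 0001
  pos 4: 1110 XOR 1101 = 0011
  pos 6: 1110 XOR 1101 = 0011
  pos 8: 1100 XOR 1101 = 0001
Remainder (last 3 bits) = 100. This is the CRC / FCS.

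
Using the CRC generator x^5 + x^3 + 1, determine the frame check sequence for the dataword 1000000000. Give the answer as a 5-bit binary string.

00011

Append 5 zeros: 100000000000000. Divide by 101001 (XOR where the leading bit is 1):
  pos 0: 100000 XOR 101001 = 001001
  pos 2: 100100 XOR 101001 = 001101
  pos 4: 110100 XOR 101001 = 011101
  pos 5: 111010 XOR 101001 = 010011
  pos 6: 100110 XOR 101001 = 001111
  pos 8: 111100 XOR 101001 = 010101
  pos 9: 101010 XOR 101001 = 000011
Remainder (last 5 bits) = 00011. This is the CRC / FCS.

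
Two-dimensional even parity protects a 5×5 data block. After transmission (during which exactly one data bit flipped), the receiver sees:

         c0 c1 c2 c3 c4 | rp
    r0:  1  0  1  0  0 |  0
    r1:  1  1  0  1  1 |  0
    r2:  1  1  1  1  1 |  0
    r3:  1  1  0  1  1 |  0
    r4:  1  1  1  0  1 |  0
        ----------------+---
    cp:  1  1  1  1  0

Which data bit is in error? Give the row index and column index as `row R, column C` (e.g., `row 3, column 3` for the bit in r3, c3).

row 2, column 1

Recompute each row's even parity and compare to rp:
  r0: data parity 0, sent rp 0 → ok
  r1: data parity 0, sent rp 0 → ok
  r2: data parity 1, sent rp 0 → mismatch
  r3: data parity 0, sent rp 0 → ok
  r4: data parity 0, sent rp 0 → ok
Recompute each column's even parity and compare to cp:
  c0: data parity 1, sent cp 1 → ok
  c1: data parity 0, sent cp 1 → mismatch
  c2: data parity 1, sent cp 1 → ok
  c3: data parity 1, sent cp 1 → ok
  c4: data parity 0, sent cp 0 → ok
Exactly one row (r2) and one column (c1) fail → the flipped bit is at their intersection.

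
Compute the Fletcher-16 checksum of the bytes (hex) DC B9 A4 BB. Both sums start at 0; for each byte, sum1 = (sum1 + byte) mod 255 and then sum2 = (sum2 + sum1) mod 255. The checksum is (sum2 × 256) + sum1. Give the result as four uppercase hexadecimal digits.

A5F6

Running sums (mod 255):
  after byte 0 (DC): sum1=220, sum2=220
  after byte 1 (B9): sum1=150, sum2=115
  after byte 2 (A4): sum1=59, sum2=174
  after byte 3 (BB): sum1=246, sum2=165
Checksum = sum2·256 + sum1 = 165·256 + 246 = 42486 = 0xA5F6.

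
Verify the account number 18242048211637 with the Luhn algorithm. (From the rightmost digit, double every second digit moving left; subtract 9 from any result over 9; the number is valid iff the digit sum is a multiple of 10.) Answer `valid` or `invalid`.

invalid

From the right, keep odd positions and double even positions (subtract 9 from any doubled value over 9):
  doubled (positions 2,4,...): 6 2 4 8 4 4 2 → sum 30
  kept (positions 1,3,...): 7 6 1 8 0 4 8 → sum 34
Total = 64.
64 mod 10 = 4, so the number is invalid.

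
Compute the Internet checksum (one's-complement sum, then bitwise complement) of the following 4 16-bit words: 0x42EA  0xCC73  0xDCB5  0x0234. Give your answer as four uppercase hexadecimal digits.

One's-complement addition (fold any carry out of bit 15 back into bit 0):
  0x42EA + 0xCC73 = 0x10F5D → wrap carry → 0x0F5E
  0x0F5E + 0xDCB5 = 0x0EC13
  0xEC13 + 0x0234 = 0x0EE47
One's-complement sum = 0xEE47.
Checksum = ~0xEE47 & 0xFFFF = 0x11B8.

11B8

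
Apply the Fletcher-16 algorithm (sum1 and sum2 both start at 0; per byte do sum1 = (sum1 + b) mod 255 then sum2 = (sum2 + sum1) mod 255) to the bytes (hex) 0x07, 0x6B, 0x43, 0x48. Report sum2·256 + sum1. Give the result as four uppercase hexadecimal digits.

2DFD

Running sums (mod 255):
  after byte 0 (0x07): sum1=7, sum2=7
  after byte 1 (0x6B): sum1=114, sum2=121
  after byte 2 (0x43): sum1=181, sum2=47
  after byte 3 (0x48): sum1=253, sum2=45
Checksum = sum2·256 + sum1 = 45·256 + 253 = 11773 = 0x2DFD.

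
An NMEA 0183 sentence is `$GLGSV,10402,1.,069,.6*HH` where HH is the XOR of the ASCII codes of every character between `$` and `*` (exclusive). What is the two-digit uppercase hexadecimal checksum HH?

XOR the ASCII codes of the payload characters:
  'G' = 0x47 → acc = 0x47
  'L' = 0x4C → acc = 0x0B
  'G' = 0x47 → acc = 0x4C
  'S' = 0x53 → acc = 0x1F
  'V' = 0x56 → acc = 0x49
  ',' = 0x2C → acc = 0x65
  '1' = 0x31 → acc = 0x54
  '0' = 0x30 → acc = 0x64
  '4' = 0x34 → acc = 0x50
  '0' = 0x30 → acc = 0x60
  '2' = 0x32 → acc = 0x52
  ',' = 0x2C → acc = 0x7E
  '1' = 0x31 → acc = 0x4F
  '.' = 0x2E → acc = 0x61
  ',' = 0x2C → acc = 0x4D
  '0' = 0x30 → acc = 0x7D
  '6' = 0x36 → acc = 0x4B
  '9' = 0x39 → acc = 0x72
  ',' = 0x2C → acc = 0x5E
  '.' = 0x2E → acc = 0x70
  '6' = 0x36 → acc = 0x46
Checksum = 0x46.

46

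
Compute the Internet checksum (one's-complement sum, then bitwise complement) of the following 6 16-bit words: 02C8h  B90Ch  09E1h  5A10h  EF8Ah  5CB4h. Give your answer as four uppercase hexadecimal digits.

One's-complement addition (fold any carry out of bit 15 back into bit 0):
  0x02C8 + 0xB90C = 0x0BBD4
  0xBBD4 + 0x09E1 = 0x0C5B5
  0xC5B5 + 0x5A10 = 0x11FC5 → wrap carry → 0x1FC6
  0x1FC6 + 0xEF8A = 0x10F50 → wrap carry → 0x0F51
  0x0F51 + 0x5CB4 = 0x06C05
One's-complement sum = 0x6C05.
Checksum = ~0x6C05 & 0xFFFF = 0x93FA.

93FA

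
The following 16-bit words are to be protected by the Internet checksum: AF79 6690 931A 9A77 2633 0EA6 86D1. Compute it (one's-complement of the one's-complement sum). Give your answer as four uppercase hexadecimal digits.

00B9

One's-complement addition (fold any carry out of bit 15 back into bit 0):
  0xAF79 + 0x6690 = 0x11609 → wrap carry → 0x160A
  0x160A + 0x931A = 0x0A924
  0xA924 + 0x9A77 = 0x1439B → wrap carry → 0x439C
  0x439C + 0x2633 = 0x069CF
  0x69CF + 0x0EA6 = 0x07875
  0x7875 + 0x86D1 = 0x0FF46
One's-complement sum = 0xFF46.
Checksum = ~0xFF46 & 0xFFFF = 0x00B9.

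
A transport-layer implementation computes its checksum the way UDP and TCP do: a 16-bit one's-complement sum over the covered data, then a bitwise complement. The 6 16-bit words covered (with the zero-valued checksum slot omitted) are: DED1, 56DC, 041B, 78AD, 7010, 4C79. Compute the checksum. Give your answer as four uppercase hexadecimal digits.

90FF

One's-complement addition (fold any carry out of bit 15 back into bit 0):
  0xDED1 + 0x56DC = 0x135AD → wrap carry → 0x35AE
  0x35AE + 0x041B = 0x039C9
  0x39C9 + 0x78AD = 0x0B276
  0xB276 + 0x7010 = 0x12286 → wrap carry → 0x2287
  0x2287 + 0x4C79 = 0x06F00
One's-complement sum = 0x6F00.
Checksum = ~0x6F00 & 0xFFFF = 0x90FF.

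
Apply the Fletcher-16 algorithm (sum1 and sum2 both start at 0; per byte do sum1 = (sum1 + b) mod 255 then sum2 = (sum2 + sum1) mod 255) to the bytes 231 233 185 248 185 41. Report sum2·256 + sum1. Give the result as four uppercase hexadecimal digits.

Running sums (mod 255):
  after byte 0 (231): sum1=231, sum2=231
  after byte 1 (233): sum1=209, sum2=185
  after byte 2 (185): sum1=139, sum2=69
  after byte 3 (248): sum1=132, sum2=201
  after byte 4 (185): sum1=62, sum2=8
  after byte 5 (41): sum1=103, sum2=111
Checksum = sum2·256 + sum1 = 111·256 + 103 = 28519 = 0x6F67.

6F67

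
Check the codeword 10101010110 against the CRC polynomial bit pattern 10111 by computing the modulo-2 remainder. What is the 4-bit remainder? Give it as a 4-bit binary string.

Modulo-2 division of 10101010110 by 10111:
  pos 0: 10101 XOR 10111 = 00010
  pos 3: 10010 XOR 10111 = 00101
  pos 5: 10111 XOR 10111 = 00000
Remainder = 0000 (zero — the frame passes the CRC check).

0000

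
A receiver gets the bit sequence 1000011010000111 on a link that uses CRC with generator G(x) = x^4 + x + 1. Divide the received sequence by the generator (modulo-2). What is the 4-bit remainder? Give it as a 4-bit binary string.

0000

Modulo-2 division of 1000011010000111 by 10011:
  pos 0: 10000 XOR 10011 = 00011
  pos 3: 11110 XOR 10011 = 01101
  pos 4: 11011 XOR 10011 = 01000
  pos 5: 10000 XOR 10011 = 00011
  pos 8: 11000 XOR 10011 = 01011
  pos 9: 10111 XOR 10011 = 00100
  pos 11: 10011 XOR 10011 = 00000
Remainder = 0000 (zero — the frame passes the CRC check).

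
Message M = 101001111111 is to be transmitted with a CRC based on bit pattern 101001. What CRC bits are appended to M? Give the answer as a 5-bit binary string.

00010

Append 5 zeros: 10100111111100000. Divide by 101001 (XOR where the leading bit is 1):
  pos 0: 101001 XOR 101001 = 000000
  pos 6: 111111 XOR 101001 = 010110
  pos 7: 101100 XOR 101001 = 000101
  pos 10: 101000 XOR 101001 = 000001
Remainder (last 5 bits) = 00010. This is the CRC / FCS.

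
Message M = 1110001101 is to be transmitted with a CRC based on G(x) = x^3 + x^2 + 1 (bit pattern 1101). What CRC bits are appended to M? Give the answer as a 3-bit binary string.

001

Append 3 zeros: 1110001101000. Divide by 1101 (XOR where the leading bit is 1):
  pos 0: 1110 XOR 1101 = 0011
  pos 2: 1100 XOR 1101 = 0001
  pos 5: 1110 XOR 1101 = 0011
  pos 7: 1110 XOR 1101 = 0011
  pos 9: 1100 XOR 1101 = 0001
Remainder (last 3 bits) = 001. This is the CRC / FCS.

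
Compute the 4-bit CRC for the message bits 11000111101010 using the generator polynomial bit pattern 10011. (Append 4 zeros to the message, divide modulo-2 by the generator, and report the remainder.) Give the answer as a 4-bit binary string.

0111

Append 4 zeros: 110001111010100000. Divide by 10011 (XOR where the leading bit is 1):
  pos 0: 11000 XOR 10011 = 01011
  pos 1: 10111 XOR 10011 = 00100
  pos 3: 10011 XOR 10011 = 00000
  pos 8: 10101 XOR 10011 = 00110
  pos 10: 11000 XOR 10011 = 01011
  pos 11: 10110 XOR 10011 = 00101
  pos 13: 10100 XOR 10011 = 00111
Remainder (last 4 bits) = 0111. This is the CRC / FCS.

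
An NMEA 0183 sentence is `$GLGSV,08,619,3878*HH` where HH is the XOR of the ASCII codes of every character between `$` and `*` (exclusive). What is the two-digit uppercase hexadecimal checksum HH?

XOR the ASCII codes of the payload characters:
  'G' = 0x47 → acc = 0x47
  'L' = 0x4C → acc = 0x0B
  'G' = 0x47 → acc = 0x4C
  'S' = 0x53 → acc = 0x1F
  'V' = 0x56 → acc = 0x49
  ',' = 0x2C → acc = 0x65
  '0' = 0x30 → acc = 0x55
  '8' = 0x38 → acc = 0x6D
  ',' = 0x2C → acc = 0x41
  '6' = 0x36 → acc = 0x77
  '1' = 0x31 → acc = 0x46
  '9' = 0x39 → acc = 0x7F
  ',' = 0x2C → acc = 0x53
  '3' = 0x33 → acc = 0x60
  '8' = 0x38 → acc = 0x58
  '7' = 0x37 → acc = 0x6F
  '8' = 0x38 → acc = 0x57
Checksum = 0x57.

57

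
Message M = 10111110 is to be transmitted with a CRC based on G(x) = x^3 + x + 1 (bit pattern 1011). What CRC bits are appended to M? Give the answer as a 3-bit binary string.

Append 3 zeros: 10111110000. Divide by 1011 (XOR where the leading bit is 1):
  pos 0: 1011 XOR 1011 = 0000
  pos 4: 1110 XOR 1011 = 0101
  pos 5: 1010 XOR 1011 = 0001
Remainder (last 3 bits) = 100. This is the CRC / FCS.

100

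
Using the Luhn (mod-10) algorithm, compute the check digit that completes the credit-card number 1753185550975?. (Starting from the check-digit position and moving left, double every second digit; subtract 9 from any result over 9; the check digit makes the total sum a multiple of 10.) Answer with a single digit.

3

Partial digits right→left: 5 7 9 0 5 5 5 8 1 3 5 7 1
Double every second digit counting from the check-digit position (so the 1st, 3rd, 5th, ... of the partial from the right).
  doubled (with −9 where >9): 1 9 1 1 2 1 2 → sum 17
  kept as-is: 7 0 5 8 3 7 → sum 30
Total = 17 + 30 = 47.
Check digit = (10 − (47 mod 10)) mod 10 = 3.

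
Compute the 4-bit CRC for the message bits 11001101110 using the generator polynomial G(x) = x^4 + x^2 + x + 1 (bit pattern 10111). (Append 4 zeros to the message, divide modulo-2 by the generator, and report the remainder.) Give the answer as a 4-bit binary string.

0010

Append 4 zeros: 110011011100000. Divide by 10111 (XOR where the leading bit is 1):
  pos 0: 11001 XOR 10111 = 01110
  pos 1: 11101 XOR 10111 = 01010
  pos 2: 10100 XOR 10111 = 00011
  pos 5: 11111 XOR 10111 = 01000
  pos 6: 10000 XOR 10111 = 00111
  pos 8: 11100 XOR 10111 = 01011
  pos 9: 10110 XOR 10111 = 00001
Remainder (last 4 bits) = 0010. This is the CRC / FCS.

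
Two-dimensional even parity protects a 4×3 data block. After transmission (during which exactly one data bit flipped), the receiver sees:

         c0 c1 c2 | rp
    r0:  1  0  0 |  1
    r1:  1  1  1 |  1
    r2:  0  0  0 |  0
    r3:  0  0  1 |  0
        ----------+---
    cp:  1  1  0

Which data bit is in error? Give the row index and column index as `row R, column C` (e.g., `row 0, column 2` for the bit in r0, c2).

row 3, column 0

Recompute each row's even parity and compare to rp:
  r0: data parity 1, sent rp 1 → ok
  r1: data parity 1, sent rp 1 → ok
  r2: data parity 0, sent rp 0 → ok
  r3: data parity 1, sent rp 0 → mismatch
Recompute each column's even parity and compare to cp:
  c0: data parity 0, sent cp 1 → mismatch
  c1: data parity 1, sent cp 1 → ok
  c2: data parity 0, sent cp 0 → ok
Exactly one row (r3) and one column (c0) fail → the flipped bit is at their intersection.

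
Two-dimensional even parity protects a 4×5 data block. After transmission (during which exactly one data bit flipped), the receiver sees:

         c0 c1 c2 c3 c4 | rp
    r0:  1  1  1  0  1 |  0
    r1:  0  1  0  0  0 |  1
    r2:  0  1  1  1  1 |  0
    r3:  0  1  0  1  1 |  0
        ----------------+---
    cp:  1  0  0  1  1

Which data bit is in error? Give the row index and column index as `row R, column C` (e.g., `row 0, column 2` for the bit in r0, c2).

Recompute each row's even parity and compare to rp:
  r0: data parity 0, sent rp 0 → ok
  r1: data parity 1, sent rp 1 → ok
  r2: data parity 0, sent rp 0 → ok
  r3: data parity 1, sent rp 0 → mismatch
Recompute each column's even parity and compare to cp:
  c0: data parity 1, sent cp 1 → ok
  c1: data parity 0, sent cp 0 → ok
  c2: data parity 0, sent cp 0 → ok
  c3: data parity 0, sent cp 1 → mismatch
  c4: data parity 1, sent cp 1 → ok
Exactly one row (r3) and one column (c3) fail → the flipped bit is at their intersection.

row 3, column 3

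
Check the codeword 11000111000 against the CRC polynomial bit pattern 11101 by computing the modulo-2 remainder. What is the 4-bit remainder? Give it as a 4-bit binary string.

1110

Modulo-2 division of 11000111000 by 11101:
  pos 0: 11000 XOR 11101 = 00101
  pos 2: 10111 XOR 11101 = 01010
  pos 3: 10101 XOR 11101 = 01000
  pos 4: 10000 XOR 11101 = 01101
  pos 5: 11010 XOR 11101 = 00111
Remainder = 1110 (nonzero — an error is detected).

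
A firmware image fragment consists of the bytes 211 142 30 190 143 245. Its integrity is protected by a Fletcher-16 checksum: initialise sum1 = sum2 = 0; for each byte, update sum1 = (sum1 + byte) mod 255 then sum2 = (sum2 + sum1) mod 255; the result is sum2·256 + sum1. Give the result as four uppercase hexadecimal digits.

89C4

Running sums (mod 255):
  after byte 0 (211): sum1=211, sum2=211
  after byte 1 (142): sum1=98, sum2=54
  after byte 2 (30): sum1=128, sum2=182
  after byte 3 (190): sum1=63, sum2=245
  after byte 4 (143): sum1=206, sum2=196
  after byte 5 (245): sum1=196, sum2=137
Checksum = sum2·256 + sum1 = 137·256 + 196 = 35268 = 0x89C4.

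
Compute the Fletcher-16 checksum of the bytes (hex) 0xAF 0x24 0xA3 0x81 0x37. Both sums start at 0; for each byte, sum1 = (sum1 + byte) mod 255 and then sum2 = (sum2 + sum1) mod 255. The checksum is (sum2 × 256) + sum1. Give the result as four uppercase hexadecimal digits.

2430

Running sums (mod 255):
  after byte 0 (0xAF): sum1=175, sum2=175
  after byte 1 (0x24): sum1=211, sum2=131
  after byte 2 (0xA3): sum1=119, sum2=250
  after byte 3 (0x81): sum1=248, sum2=243
  after byte 4 (0x37): sum1=48, sum2=36
Checksum = sum2·256 + sum1 = 36·256 + 48 = 9264 = 0x2430.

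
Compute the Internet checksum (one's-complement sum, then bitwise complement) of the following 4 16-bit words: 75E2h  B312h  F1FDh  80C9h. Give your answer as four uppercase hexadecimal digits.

6443

One's-complement addition (fold any carry out of bit 15 back into bit 0):
  0x75E2 + 0xB312 = 0x128F4 → wrap carry → 0x28F5
  0x28F5 + 0xF1FD = 0x11AF2 → wrap carry → 0x1AF3
  0x1AF3 + 0x80C9 = 0x09BBC
One's-complement sum = 0x9BBC.
Checksum = ~0x9BBC & 0xFFFF = 0x6443.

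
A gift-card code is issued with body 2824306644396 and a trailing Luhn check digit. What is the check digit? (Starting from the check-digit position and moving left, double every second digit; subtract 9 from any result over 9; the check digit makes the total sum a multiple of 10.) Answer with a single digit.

5

Partial digits right→left: 6 9 3 4 4 6 6 0 3 4 2 8 2
Double every second digit counting from the check-digit position (so the 1st, 3rd, 5th, ... of the partial from the right).
  doubled (with −9 where >9): 3 6 8 3 6 4 4 → sum 34
  kept as-is: 9 4 6 0 4 8 → sum 31
Total = 34 + 31 = 65.
Check digit = (10 − (65 mod 10)) mod 10 = 5.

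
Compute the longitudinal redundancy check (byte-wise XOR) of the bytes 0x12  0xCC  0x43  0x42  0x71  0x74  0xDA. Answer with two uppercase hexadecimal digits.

00

XOR the bytes together:
  start with 0x12
  0x12 ⊕ 0xCC = 0xDE
  0xDE ⊕ 0x43 = 0x9D
  0x9D ⊕ 0x42 = 0xDF
  0xDF ⊕ 0x71 = 0xAE
  0xAE ⊕ 0x74 = 0xDA
  0xDA ⊕ 0xDA = 0x00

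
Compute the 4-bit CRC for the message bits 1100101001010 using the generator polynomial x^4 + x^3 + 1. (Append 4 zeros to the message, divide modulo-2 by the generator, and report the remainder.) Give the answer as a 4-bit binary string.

0110

Append 4 zeros: 11001010010100000. Divide by 11001 (XOR where the leading bit is 1):
  pos 0: 11001 XOR 11001 = 00000
  pos 6: 10010 XOR 11001 = 01011
  pos 7: 10111 XOR 11001 = 01110
  pos 8: 11100 XOR 11001 = 00101
  pos 10: 10100 XOR 11001 = 01101
  pos 11: 11010 XOR 11001 = 00011
Remainder (last 4 bits) = 0110. This is the CRC / FCS.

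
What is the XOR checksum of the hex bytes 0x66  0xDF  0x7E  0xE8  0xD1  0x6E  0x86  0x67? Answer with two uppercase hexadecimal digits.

71

XOR the bytes together:
  start with 0x66
  0x66 ⊕ 0xDF = 0xB9
  0xB9 ⊕ 0x7E = 0xC7
  0xC7 ⊕ 0xE8 = 0x2F
  0x2F ⊕ 0xD1 = 0xFE
  0xFE ⊕ 0x6E = 0x90
  0x90 ⊕ 0x86 = 0x16
  0x16 ⊕ 0x67 = 0x71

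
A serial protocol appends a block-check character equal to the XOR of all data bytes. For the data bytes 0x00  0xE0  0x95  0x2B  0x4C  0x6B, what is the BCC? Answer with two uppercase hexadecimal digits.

XOR the bytes together:
  start with 0x00
  0x00 ⊕ 0xE0 = 0xE0
  0xE0 ⊕ 0x95 = 0x75
  0x75 ⊕ 0x2B = 0x5E
  0x5E ⊕ 0x4C = 0x12
  0x12 ⊕ 0x6B = 0x79

79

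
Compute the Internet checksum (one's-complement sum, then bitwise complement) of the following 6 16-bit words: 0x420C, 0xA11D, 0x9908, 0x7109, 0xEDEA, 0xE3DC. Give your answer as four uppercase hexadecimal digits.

40FC

One's-complement addition (fold any carry out of bit 15 back into bit 0):
  0x420C + 0xA11D = 0x0E329
  0xE329 + 0x9908 = 0x17C31 → wrap carry → 0x7C32
  0x7C32 + 0x7109 = 0x0ED3B
  0xED3B + 0xEDEA = 0x1DB25 → wrap carry → 0xDB26
  0xDB26 + 0xE3DC = 0x1BF02 → wrap carry → 0xBF03
One's-complement sum = 0xBF03.
Checksum = ~0xBF03 & 0xFFFF = 0x40FC.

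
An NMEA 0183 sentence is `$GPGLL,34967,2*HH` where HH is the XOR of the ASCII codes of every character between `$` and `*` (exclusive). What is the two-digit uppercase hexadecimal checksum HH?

XOR the ASCII codes of the payload characters:
  'G' = 0x47 → acc = 0x47
  'P' = 0x50 → acc = 0x17
  'G' = 0x47 → acc = 0x50
  'L' = 0x4C → acc = 0x1C
  'L' = 0x4C → acc = 0x50
  ',' = 0x2C → acc = 0x7C
  '3' = 0x33 → acc = 0x4F
  '4' = 0x34 → acc = 0x7B
  '9' = 0x39 → acc = 0x42
  '6' = 0x36 → acc = 0x74
  '7' = 0x37 → acc = 0x43
  ',' = 0x2C → acc = 0x6F
  '2' = 0x32 → acc = 0x5D
Checksum = 0x5D.

5D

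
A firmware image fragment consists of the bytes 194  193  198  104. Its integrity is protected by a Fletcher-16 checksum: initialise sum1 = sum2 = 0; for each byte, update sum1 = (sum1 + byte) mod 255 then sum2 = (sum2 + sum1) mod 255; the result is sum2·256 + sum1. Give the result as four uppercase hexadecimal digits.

Running sums (mod 255):
  after byte 0 (194): sum1=194, sum2=194
  after byte 1 (193): sum1=132, sum2=71
  after byte 2 (198): sum1=75, sum2=146
  after byte 3 (104): sum1=179, sum2=70
Checksum = sum2·256 + sum1 = 70·256 + 179 = 18099 = 0x46B3.

46B3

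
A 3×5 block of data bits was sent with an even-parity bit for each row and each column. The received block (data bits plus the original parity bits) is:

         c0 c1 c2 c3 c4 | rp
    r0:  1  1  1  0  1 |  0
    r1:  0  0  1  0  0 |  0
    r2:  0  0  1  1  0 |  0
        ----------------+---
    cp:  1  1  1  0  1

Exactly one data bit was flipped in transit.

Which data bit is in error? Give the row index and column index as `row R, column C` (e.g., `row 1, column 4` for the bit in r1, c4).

Recompute each row's even parity and compare to rp:
  r0: data parity 0, sent rp 0 → ok
  r1: data parity 1, sent rp 0 → mismatch
  r2: data parity 0, sent rp 0 → ok
Recompute each column's even parity and compare to cp:
  c0: data parity 1, sent cp 1 → ok
  c1: data parity 1, sent cp 1 → ok
  c2: data parity 1, sent cp 1 → ok
  c3: data parity 1, sent cp 0 → mismatch
  c4: data parity 1, sent cp 1 → ok
Exactly one row (r1) and one column (c3) fail → the flipped bit is at their intersection.

row 1, column 3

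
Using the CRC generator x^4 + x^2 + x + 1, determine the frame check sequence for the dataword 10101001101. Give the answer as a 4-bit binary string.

1010

Append 4 zeros: 101010011010000. Divide by 10111 (XOR where the leading bit is 1):
  pos 0: 10101 XOR 10111 = 00010
  pos 3: 10001 XOR 10111 = 00110
  pos 5: 11010 XOR 10111 = 01101
  pos 6: 11011 XOR 10111 = 01100
  pos 7: 11000 XOR 10111 = 01111
  pos 8: 11110 XOR 10111 = 01001
  pos 9: 10010 XOR 10111 = 00101
Remainder (last 4 bits) = 1010. This is the CRC / FCS.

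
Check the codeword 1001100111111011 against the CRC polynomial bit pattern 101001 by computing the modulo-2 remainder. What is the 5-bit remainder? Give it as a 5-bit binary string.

Modulo-2 division of 1001100111111011 by 101001:
  pos 0: 100110 XOR 101001 = 001111
  pos 2: 111101 XOR 101001 = 010100
  pos 3: 101001 XOR 101001 = 000000
  pos 9: 111101 XOR 101001 = 010100
  pos 10: 101001 XOR 101001 = 000000
Remainder = 00000 (zero — the frame passes the CRC check).

00000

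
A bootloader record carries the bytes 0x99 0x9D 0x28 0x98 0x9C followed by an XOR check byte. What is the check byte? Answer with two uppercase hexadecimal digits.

28

XOR the bytes together:
  start with 0x99
  0x99 ⊕ 0x9D = 0x04
  0x04 ⊕ 0x28 = 0x2C
  0x2C ⊕ 0x98 = 0xB4
  0xB4 ⊕ 0x9C = 0x28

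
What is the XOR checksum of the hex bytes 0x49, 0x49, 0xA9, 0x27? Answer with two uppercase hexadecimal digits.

XOR the bytes together:
  start with 0x49
  0x49 ⊕ 0x49 = 0x00
  0x00 ⊕ 0xA9 = 0xA9
  0xA9 ⊕ 0x27 = 0x8E

8E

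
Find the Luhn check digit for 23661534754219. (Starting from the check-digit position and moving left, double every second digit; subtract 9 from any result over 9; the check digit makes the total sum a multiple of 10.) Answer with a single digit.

4

Partial digits right→left: 9 1 2 4 5 7 4 3 5 1 6 6 3 2
Double every second digit counting from the check-digit position (so the 1st, 3rd, 5th, ... of the partial from the right).
  doubled (with −9 where >9): 9 4 1 8 1 3 6 → sum 32
  kept as-is: 1 4 7 3 1 6 2 → sum 24
Total = 32 + 24 = 56.
Check digit = (10 − (56 mod 10)) mod 10 = 4.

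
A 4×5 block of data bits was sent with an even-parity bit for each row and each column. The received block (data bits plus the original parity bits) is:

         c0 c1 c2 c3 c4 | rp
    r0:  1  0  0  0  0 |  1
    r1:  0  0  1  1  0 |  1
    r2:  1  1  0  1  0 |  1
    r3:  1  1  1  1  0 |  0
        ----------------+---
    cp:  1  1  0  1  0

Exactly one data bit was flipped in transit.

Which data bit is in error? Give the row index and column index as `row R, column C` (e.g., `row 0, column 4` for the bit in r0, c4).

Recompute each row's even parity and compare to rp:
  r0: data parity 1, sent rp 1 → ok
  r1: data parity 0, sent rp 1 → mismatch
  r2: data parity 1, sent rp 1 → ok
  r3: data parity 0, sent rp 0 → ok
Recompute each column's even parity and compare to cp:
  c0: data parity 1, sent cp 1 → ok
  c1: data parity 0, sent cp 1 → mismatch
  c2: data parity 0, sent cp 0 → ok
  c3: data parity 1, sent cp 1 → ok
  c4: data parity 0, sent cp 0 → ok
Exactly one row (r1) and one column (c1) fail → the flipped bit is at their intersection.

row 1, column 1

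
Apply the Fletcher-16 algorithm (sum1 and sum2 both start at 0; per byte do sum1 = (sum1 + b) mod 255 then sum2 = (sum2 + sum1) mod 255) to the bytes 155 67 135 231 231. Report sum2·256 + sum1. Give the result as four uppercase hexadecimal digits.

6536

Running sums (mod 255):
  after byte 0 (155): sum1=155, sum2=155
  after byte 1 (67): sum1=222, sum2=122
  after byte 2 (135): sum1=102, sum2=224
  after byte 3 (231): sum1=78, sum2=47
  after byte 4 (231): sum1=54, sum2=101
Checksum = sum2·256 + sum1 = 101·256 + 54 = 25910 = 0x6536.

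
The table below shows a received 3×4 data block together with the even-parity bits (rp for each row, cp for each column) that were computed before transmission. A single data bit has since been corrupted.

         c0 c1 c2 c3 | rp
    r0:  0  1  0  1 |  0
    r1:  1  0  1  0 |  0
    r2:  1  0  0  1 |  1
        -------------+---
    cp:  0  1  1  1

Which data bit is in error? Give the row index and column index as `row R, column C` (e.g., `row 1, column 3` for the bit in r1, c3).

Recompute each row's even parity and compare to rp:
  r0: data parity 0, sent rp 0 → ok
  r1: data parity 0, sent rp 0 → ok
  r2: data parity 0, sent rp 1 → mismatch
Recompute each column's even parity and compare to cp:
  c0: data parity 0, sent cp 0 → ok
  c1: data parity 1, sent cp 1 → ok
  c2: data parity 1, sent cp 1 → ok
  c3: data parity 0, sent cp 1 → mismatch
Exactly one row (r2) and one column (c3) fail → the flipped bit is at their intersection.

row 2, column 3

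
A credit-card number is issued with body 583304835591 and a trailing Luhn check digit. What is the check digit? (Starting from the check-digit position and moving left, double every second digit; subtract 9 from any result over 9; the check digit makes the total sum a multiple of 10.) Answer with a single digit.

0

Partial digits right→left: 1 9 5 5 3 8 4 0 3 3 8 5
Double every second digit counting from the check-digit position (so the 1st, 3rd, 5th, ... of the partial from the right).
  doubled (with −9 where >9): 2 1 6 8 6 7 → sum 30
  kept as-is: 9 5 8 0 3 5 → sum 30
Total = 30 + 30 = 60.
Check digit = (10 − (60 mod 10)) mod 10 = 0.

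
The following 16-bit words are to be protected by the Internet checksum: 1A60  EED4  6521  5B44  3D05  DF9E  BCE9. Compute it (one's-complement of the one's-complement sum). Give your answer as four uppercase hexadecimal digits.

One's-complement addition (fold any carry out of bit 15 back into bit 0):
  0x1A60 + 0xEED4 = 0x10934 → wrap carry → 0x0935
  0x0935 + 0x6521 = 0x06E56
  0x6E56 + 0x5B44 = 0x0C99A
  0xC99A + 0x3D05 = 0x1069F → wrap carry → 0x06A0
  0x06A0 + 0xDF9E = 0x0E63E
  0xE63E + 0xBCE9 = 0x1A327 → wrap carry → 0xA328
One's-complement sum = 0xA328.
Checksum = ~0xA328 & 0xFFFF = 0x5CD7.

5CD7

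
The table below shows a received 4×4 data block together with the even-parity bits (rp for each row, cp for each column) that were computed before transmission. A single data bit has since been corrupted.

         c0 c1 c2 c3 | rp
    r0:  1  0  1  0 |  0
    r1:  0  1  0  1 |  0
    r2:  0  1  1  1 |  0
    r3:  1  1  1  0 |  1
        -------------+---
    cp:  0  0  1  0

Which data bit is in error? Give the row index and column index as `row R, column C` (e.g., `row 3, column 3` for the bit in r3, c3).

row 2, column 1

Recompute each row's even parity and compare to rp:
  r0: data parity 0, sent rp 0 → ok
  r1: data parity 0, sent rp 0 → ok
  r2: data parity 1, sent rp 0 → mismatch
  r3: data parity 1, sent rp 1 → ok
Recompute each column's even parity and compare to cp:
  c0: data parity 0, sent cp 0 → ok
  c1: data parity 1, sent cp 0 → mismatch
  c2: data parity 1, sent cp 1 → ok
  c3: data parity 0, sent cp 0 → ok
Exactly one row (r2) and one column (c1) fail → the flipped bit is at their intersection.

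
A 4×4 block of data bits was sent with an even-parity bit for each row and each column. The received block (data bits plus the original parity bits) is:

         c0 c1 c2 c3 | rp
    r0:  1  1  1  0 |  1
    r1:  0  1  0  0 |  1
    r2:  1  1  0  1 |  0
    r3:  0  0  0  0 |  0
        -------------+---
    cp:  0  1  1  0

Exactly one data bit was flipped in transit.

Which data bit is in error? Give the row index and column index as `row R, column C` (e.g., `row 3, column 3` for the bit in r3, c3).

row 2, column 3

Recompute each row's even parity and compare to rp:
  r0: data parity 1, sent rp 1 → ok
  r1: data parity 1, sent rp 1 → ok
  r2: data parity 1, sent rp 0 → mismatch
  r3: data parity 0, sent rp 0 → ok
Recompute each column's even parity and compare to cp:
  c0: data parity 0, sent cp 0 → ok
  c1: data parity 1, sent cp 1 → ok
  c2: data parity 1, sent cp 1 → ok
  c3: data parity 1, sent cp 0 → mismatch
Exactly one row (r2) and one column (c3) fail → the flipped bit is at their intersection.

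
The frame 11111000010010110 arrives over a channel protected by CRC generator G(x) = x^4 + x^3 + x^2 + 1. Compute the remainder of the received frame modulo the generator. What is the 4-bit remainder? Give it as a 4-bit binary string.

0100

Modulo-2 division of 11111000010010110 by 11101:
  pos 0: 11111 XOR 11101 = 00010
  pos 3: 10000 XOR 11101 = 01101
  pos 4: 11010 XOR 11101 = 00111
  pos 6: 11110 XOR 11101 = 00011
  pos 9: 11010 XOR 11101 = 00111
  pos 11: 11111 XOR 11101 = 00010
Remainder = 0100 (nonzero — an error is detected).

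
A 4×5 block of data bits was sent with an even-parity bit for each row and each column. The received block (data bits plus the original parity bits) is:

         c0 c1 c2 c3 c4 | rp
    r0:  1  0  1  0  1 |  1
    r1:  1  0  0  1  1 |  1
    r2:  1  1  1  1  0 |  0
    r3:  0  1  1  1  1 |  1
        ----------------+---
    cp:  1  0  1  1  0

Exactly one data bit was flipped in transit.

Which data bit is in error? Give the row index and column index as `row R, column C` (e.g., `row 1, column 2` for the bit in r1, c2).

row 3, column 4

Recompute each row's even parity and compare to rp:
  r0: data parity 1, sent rp 1 → ok
  r1: data parity 1, sent rp 1 → ok
  r2: data parity 0, sent rp 0 → ok
  r3: data parity 0, sent rp 1 → mismatch
Recompute each column's even parity and compare to cp:
  c0: data parity 1, sent cp 1 → ok
  c1: data parity 0, sent cp 0 → ok
  c2: data parity 1, sent cp 1 → ok
  c3: data parity 1, sent cp 1 → ok
  c4: data parity 1, sent cp 0 → mismatch
Exactly one row (r3) and one column (c4) fail → the flipped bit is at their intersection.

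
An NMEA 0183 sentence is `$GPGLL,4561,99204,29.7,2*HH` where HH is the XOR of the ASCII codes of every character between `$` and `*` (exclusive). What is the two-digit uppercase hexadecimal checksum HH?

XOR the ASCII codes of the payload characters:
  'G' = 0x47 → acc = 0x47
  'P' = 0x50 → acc = 0x17
  'G' = 0x47 → acc = 0x50
  'L' = 0x4C → acc = 0x1C
  'L' = 0x4C → acc = 0x50
  ',' = 0x2C → acc = 0x7C
  '4' = 0x34 → acc = 0x48
  '5' = 0x35 → acc = 0x7D
  '6' = 0x36 → acc = 0x4B
  '1' = 0x31 → acc = 0x7A
  ',' = 0x2C → acc = 0x56
  '9' = 0x39 → acc = 0x6F
  '9' = 0x39 → acc = 0x56
  '2' = 0x32 → acc = 0x64
  '0' = 0x30 → acc = 0x54
  '4' = 0x34 → acc = 0x60
  ',' = 0x2C → acc = 0x4C
  '2' = 0x32 → acc = 0x7E
  '9' = 0x39 → acc = 0x47
  '.' = 0x2E → acc = 0x69
  '7' = 0x37 → acc = 0x5E
  ',' = 0x2C → acc = 0x72
  '2' = 0x32 → acc = 0x40
Checksum = 0x40.

40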